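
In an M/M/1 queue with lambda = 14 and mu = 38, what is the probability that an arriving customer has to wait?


P(wait) = rho = lambda/mu = 14/38 = 0.3684

0.3684


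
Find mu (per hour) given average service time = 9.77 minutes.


mu = 60 / avg_service_time = 60 / 9.77 = 6.14 per hour

6.14 per hour


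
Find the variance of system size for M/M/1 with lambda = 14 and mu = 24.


rho = 14/24; Var(N) = rho/(1-rho)^2 = 3.36

3.36


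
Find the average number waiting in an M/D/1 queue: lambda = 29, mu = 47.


M/D/1: Lq = rho^2 / (2*(1-rho)) where rho = 29/47; Lq = 0.5

0.5


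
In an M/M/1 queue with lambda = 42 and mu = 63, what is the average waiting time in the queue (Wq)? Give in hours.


rho = 42/63; Wq = rho/(mu - lambda) = 0.0317 hours

0.0317 hours


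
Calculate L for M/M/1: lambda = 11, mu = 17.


rho = 11/17; L = rho/(1-rho) = 1.83

1.83


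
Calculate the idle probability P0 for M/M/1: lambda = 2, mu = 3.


P0 = 1 - rho = 1 - 2/3 = 0.3333

0.3333


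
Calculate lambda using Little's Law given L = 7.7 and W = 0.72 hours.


lambda = L / W = 7.7 / 0.72 = 10.69 per hour

10.69 per hour


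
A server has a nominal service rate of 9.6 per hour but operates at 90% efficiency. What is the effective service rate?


Effective rate = mu * efficiency = 9.6 * 0.9 = 8.64 per hour

8.64 per hour


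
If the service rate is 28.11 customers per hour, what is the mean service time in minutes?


Mean service time = 60/mu = 60/28.11 = 2.13 minutes

2.13 minutes


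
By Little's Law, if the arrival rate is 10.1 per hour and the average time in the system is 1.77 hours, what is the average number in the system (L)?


L = lambda * W = 10.1 * 1.77 = 17.88

17.88


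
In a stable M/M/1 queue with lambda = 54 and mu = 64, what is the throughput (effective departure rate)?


For a stable queue (lambda < mu), throughput = lambda = 54 per hour

54 per hour


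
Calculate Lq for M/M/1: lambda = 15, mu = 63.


rho = 15/63; Lq = rho^2/(1-rho) = 0.07

0.07


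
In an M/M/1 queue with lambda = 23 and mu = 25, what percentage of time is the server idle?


Idle fraction = (1 - rho) * 100 = (1 - 23/25) * 100 = 8.0%

8.0%


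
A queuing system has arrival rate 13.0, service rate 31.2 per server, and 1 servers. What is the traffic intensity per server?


rho = lambda / (c * mu) = 13.0 / (1 * 31.2) = 0.4167

0.4167


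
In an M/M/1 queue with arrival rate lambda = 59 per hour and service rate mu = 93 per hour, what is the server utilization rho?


rho = lambda/mu = 59/93 = 0.6344

0.6344


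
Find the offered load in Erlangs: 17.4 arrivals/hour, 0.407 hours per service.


Offered load a = lambda * E[S] = 17.4 * 0.407 = 7.08 Erlangs

7.08 Erlangs


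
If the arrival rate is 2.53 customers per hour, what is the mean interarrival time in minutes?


Mean interarrival time = 60/lambda = 60/2.53 = 23.72 minutes

23.72 minutes


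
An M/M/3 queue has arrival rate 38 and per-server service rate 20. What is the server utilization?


rho = lambda/(c*mu) = 38/(3*20) = 0.6333

0.6333


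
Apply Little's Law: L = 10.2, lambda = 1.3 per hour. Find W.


W = L / lambda = 10.2 / 1.3 = 7.8462 hours

7.8462 hours


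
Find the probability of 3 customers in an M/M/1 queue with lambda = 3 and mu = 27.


rho = 3/27; P(n) = (1-rho)*rho^n = (1-3/27)*(3/27)^3 = 0.0012

0.0012


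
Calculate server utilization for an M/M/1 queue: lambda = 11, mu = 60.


rho = lambda/mu = 11/60 = 0.1833

0.1833


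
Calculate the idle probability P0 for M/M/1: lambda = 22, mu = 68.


P0 = 1 - rho = 1 - 22/68 = 0.6765

0.6765


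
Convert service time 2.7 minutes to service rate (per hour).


mu = 60 / avg_service_time = 60 / 2.7 = 22.22 per hour

22.22 per hour


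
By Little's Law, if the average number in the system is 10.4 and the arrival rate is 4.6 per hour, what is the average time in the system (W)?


W = L / lambda = 10.4 / 4.6 = 2.2609 hours

2.2609 hours


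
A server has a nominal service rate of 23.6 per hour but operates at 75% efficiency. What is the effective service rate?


Effective rate = mu * efficiency = 23.6 * 0.75 = 17.7 per hour

17.7 per hour


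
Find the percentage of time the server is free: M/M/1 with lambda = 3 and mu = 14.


Idle fraction = (1 - rho) * 100 = (1 - 3/14) * 100 = 78.6%

78.6%


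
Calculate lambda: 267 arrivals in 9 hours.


lambda = total arrivals / time = 267 / 9 = 29.67 per hour

29.67 per hour


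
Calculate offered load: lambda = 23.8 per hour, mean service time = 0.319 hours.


Offered load a = lambda * E[S] = 23.8 * 0.319 = 7.59 Erlangs

7.59 Erlangs


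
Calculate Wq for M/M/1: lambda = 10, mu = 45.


rho = 10/45; Wq = rho/(mu - lambda) = 0.0063 hours

0.0063 hours


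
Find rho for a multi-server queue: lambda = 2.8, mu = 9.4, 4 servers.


rho = lambda / (c * mu) = 2.8 / (4 * 9.4) = 0.0745

0.0745


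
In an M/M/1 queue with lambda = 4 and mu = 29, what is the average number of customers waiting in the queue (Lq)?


rho = 4/29; Lq = rho^2/(1-rho) = 0.02

0.02


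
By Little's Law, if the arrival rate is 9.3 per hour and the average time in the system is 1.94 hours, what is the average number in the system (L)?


L = lambda * W = 9.3 * 1.94 = 18.04

18.04


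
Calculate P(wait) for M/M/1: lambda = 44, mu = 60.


P(wait) = rho = lambda/mu = 44/60 = 0.7333

0.7333


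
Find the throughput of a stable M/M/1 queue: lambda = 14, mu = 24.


For a stable queue (lambda < mu), throughput = lambda = 14 per hour

14 per hour


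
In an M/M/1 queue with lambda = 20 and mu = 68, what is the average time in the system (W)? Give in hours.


W = 1/(mu - lambda) = 1/(68 - 20) = 0.0208 hours

0.0208 hours


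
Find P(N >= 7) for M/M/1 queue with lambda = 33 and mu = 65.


P(N >= 7) = rho^7 = (33/65)^7 = 0.0087

0.0087


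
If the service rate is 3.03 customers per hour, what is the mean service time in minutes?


Mean service time = 60/mu = 60/3.03 = 19.8 minutes

19.8 minutes


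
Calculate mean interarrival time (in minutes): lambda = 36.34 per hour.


Mean interarrival time = 60/lambda = 60/36.34 = 1.65 minutes

1.65 minutes


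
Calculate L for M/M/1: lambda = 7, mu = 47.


rho = 7/47; L = rho/(1-rho) = 0.17

0.17


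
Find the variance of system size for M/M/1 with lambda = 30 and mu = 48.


rho = 30/48; Var(N) = rho/(1-rho)^2 = 4.44

4.44


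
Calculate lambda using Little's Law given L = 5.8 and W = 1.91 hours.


lambda = L / W = 5.8 / 1.91 = 3.04 per hour

3.04 per hour


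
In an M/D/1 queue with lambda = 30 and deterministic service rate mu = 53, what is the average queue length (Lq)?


M/D/1: Lq = rho^2 / (2*(1-rho)) where rho = 30/53; Lq = 0.37

0.37


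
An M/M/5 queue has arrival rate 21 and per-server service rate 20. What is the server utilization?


rho = lambda/(c*mu) = 21/(5*20) = 0.21

0.21


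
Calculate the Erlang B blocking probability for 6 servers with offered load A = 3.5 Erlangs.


B(N,A) = (A^N/N!) / sum(A^k/k!, k=0..N) with N=6, A=3.5 = 0.0825

0.0825


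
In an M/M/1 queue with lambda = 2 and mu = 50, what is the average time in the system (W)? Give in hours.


W = 1/(mu - lambda) = 1/(50 - 2) = 0.0208 hours

0.0208 hours


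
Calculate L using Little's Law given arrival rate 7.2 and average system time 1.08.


L = lambda * W = 7.2 * 1.08 = 7.78

7.78


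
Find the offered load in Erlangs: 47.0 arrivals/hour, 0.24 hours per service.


Offered load a = lambda * E[S] = 47.0 * 0.24 = 11.28 Erlangs

11.28 Erlangs


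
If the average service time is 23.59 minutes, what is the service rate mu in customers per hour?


mu = 60 / avg_service_time = 60 / 23.59 = 2.54 per hour

2.54 per hour


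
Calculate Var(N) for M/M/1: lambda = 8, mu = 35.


rho = 8/35; Var(N) = rho/(1-rho)^2 = 0.38

0.38


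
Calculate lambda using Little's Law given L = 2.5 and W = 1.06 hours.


lambda = L / W = 2.5 / 1.06 = 2.36 per hour

2.36 per hour


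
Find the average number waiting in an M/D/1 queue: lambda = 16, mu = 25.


M/D/1: Lq = rho^2 / (2*(1-rho)) where rho = 16/25; Lq = 0.57

0.57


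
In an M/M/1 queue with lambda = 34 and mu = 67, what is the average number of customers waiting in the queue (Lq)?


rho = 34/67; Lq = rho^2/(1-rho) = 0.52

0.52


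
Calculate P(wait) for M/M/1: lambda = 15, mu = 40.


P(wait) = rho = lambda/mu = 15/40 = 0.375

0.375


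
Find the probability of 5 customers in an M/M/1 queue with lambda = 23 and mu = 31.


rho = 23/31; P(n) = (1-rho)*rho^n = (1-23/31)*(23/31)^5 = 0.058

0.058


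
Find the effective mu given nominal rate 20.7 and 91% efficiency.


Effective rate = mu * efficiency = 20.7 * 0.91 = 18.84 per hour

18.84 per hour


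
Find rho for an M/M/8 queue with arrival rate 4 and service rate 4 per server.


rho = lambda/(c*mu) = 4/(8*4) = 0.125

0.125


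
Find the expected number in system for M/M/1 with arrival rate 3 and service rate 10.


rho = 3/10; L = rho/(1-rho) = 0.43

0.43


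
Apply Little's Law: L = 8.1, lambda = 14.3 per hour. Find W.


W = L / lambda = 8.1 / 14.3 = 0.5664 hours

0.5664 hours


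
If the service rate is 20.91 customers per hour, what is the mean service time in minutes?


Mean service time = 60/mu = 60/20.91 = 2.87 minutes

2.87 minutes


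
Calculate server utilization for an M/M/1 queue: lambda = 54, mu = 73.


rho = lambda/mu = 54/73 = 0.7397

0.7397


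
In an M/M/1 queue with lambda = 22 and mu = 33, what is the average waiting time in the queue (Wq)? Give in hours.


rho = 22/33; Wq = rho/(mu - lambda) = 0.0606 hours

0.0606 hours


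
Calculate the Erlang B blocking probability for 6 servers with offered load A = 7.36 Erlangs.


B(N,A) = (A^N/N!) / sum(A^k/k!, k=0..N) with N=6, A=7.36 = 0.3533

0.3533


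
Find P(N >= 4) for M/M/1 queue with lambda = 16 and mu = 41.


P(N >= 4) = rho^4 = (16/41)^4 = 0.0232

0.0232


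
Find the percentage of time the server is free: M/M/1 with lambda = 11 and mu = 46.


Idle fraction = (1 - rho) * 100 = (1 - 11/46) * 100 = 76.1%

76.1%


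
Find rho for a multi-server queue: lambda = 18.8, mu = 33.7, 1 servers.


rho = lambda / (c * mu) = 18.8 / (1 * 33.7) = 0.5579

0.5579


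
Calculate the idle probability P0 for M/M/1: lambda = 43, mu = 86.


P0 = 1 - rho = 1 - 43/86 = 0.5

0.5


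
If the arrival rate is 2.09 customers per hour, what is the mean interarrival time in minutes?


Mean interarrival time = 60/lambda = 60/2.09 = 28.71 minutes

28.71 minutes


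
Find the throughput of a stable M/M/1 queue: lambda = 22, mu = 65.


For a stable queue (lambda < mu), throughput = lambda = 22 per hour

22 per hour


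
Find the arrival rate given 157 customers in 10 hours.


lambda = total arrivals / time = 157 / 10 = 15.7 per hour

15.7 per hour


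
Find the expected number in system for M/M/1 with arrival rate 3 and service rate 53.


rho = 3/53; L = rho/(1-rho) = 0.06

0.06


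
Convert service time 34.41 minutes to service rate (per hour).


mu = 60 / avg_service_time = 60 / 34.41 = 1.74 per hour

1.74 per hour


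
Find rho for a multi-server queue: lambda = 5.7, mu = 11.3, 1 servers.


rho = lambda / (c * mu) = 5.7 / (1 * 11.3) = 0.5044

0.5044


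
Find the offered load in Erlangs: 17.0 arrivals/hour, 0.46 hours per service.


Offered load a = lambda * E[S] = 17.0 * 0.46 = 7.82 Erlangs

7.82 Erlangs


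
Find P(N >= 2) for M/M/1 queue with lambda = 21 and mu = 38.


P(N >= 2) = rho^2 = (21/38)^2 = 0.3054

0.3054


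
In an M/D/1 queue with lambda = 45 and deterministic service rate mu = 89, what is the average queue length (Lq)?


M/D/1: Lq = rho^2 / (2*(1-rho)) where rho = 45/89; Lq = 0.26

0.26


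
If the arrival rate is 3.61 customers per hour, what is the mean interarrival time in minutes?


Mean interarrival time = 60/lambda = 60/3.61 = 16.62 minutes

16.62 minutes


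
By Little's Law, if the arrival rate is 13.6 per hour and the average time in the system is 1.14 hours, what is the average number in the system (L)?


L = lambda * W = 13.6 * 1.14 = 15.5

15.5


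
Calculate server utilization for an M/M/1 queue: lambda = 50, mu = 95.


rho = lambda/mu = 50/95 = 0.5263

0.5263


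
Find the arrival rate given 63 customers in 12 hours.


lambda = total arrivals / time = 63 / 12 = 5.25 per hour

5.25 per hour


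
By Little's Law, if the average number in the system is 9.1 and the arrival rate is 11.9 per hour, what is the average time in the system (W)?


W = L / lambda = 9.1 / 11.9 = 0.7647 hours

0.7647 hours


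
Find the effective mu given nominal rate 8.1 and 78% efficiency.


Effective rate = mu * efficiency = 8.1 * 0.78 = 6.32 per hour

6.32 per hour


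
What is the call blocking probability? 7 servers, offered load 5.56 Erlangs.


B(N,A) = (A^N/N!) / sum(A^k/k!, k=0..N) with N=7, A=5.56 = 0.1564

0.1564


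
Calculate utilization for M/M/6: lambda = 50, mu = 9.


rho = lambda/(c*mu) = 50/(6*9) = 0.9259

0.9259


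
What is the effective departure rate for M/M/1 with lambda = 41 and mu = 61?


For a stable queue (lambda < mu), throughput = lambda = 41 per hour

41 per hour


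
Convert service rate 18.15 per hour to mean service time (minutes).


Mean service time = 60/mu = 60/18.15 = 3.31 minutes

3.31 minutes


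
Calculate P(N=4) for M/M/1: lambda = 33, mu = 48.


rho = 33/48; P(n) = (1-rho)*rho^n = (1-33/48)*(33/48)^4 = 0.0698

0.0698


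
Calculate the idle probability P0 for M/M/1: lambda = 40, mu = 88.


P0 = 1 - rho = 1 - 40/88 = 0.5455

0.5455


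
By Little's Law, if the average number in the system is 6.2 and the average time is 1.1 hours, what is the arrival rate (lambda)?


lambda = L / W = 6.2 / 1.1 = 5.64 per hour

5.64 per hour


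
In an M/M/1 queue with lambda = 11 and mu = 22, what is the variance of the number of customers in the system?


rho = 11/22; Var(N) = rho/(1-rho)^2 = 2.0

2.0


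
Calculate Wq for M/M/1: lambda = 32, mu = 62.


rho = 32/62; Wq = rho/(mu - lambda) = 0.0172 hours

0.0172 hours


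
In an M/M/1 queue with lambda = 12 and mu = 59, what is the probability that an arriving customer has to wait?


P(wait) = rho = lambda/mu = 12/59 = 0.2034

0.2034


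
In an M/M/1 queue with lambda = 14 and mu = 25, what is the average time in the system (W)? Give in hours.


W = 1/(mu - lambda) = 1/(25 - 14) = 0.0909 hours

0.0909 hours


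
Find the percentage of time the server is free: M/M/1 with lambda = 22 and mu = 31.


Idle fraction = (1 - rho) * 100 = (1 - 22/31) * 100 = 29.0%

29.0%


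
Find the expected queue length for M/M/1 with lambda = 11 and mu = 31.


rho = 11/31; Lq = rho^2/(1-rho) = 0.2

0.2


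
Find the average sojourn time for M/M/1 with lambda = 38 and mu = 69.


W = 1/(mu - lambda) = 1/(69 - 38) = 0.0323 hours

0.0323 hours


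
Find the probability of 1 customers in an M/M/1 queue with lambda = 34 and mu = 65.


rho = 34/65; P(n) = (1-rho)*rho^n = (1-34/65)*(34/65)^1 = 0.2495

0.2495


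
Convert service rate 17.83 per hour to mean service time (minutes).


Mean service time = 60/mu = 60/17.83 = 3.37 minutes

3.37 minutes


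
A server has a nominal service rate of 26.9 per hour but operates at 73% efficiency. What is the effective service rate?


Effective rate = mu * efficiency = 26.9 * 0.73 = 19.64 per hour

19.64 per hour


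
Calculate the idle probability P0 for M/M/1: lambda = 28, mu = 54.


P0 = 1 - rho = 1 - 28/54 = 0.4815

0.4815


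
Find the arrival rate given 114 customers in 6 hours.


lambda = total arrivals / time = 114 / 6 = 19.0 per hour

19.0 per hour


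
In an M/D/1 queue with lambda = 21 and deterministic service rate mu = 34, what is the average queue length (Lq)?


M/D/1: Lq = rho^2 / (2*(1-rho)) where rho = 21/34; Lq = 0.5

0.5


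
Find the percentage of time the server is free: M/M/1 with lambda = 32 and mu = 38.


Idle fraction = (1 - rho) * 100 = (1 - 32/38) * 100 = 15.8%

15.8%


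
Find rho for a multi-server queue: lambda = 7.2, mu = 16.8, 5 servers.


rho = lambda / (c * mu) = 7.2 / (5 * 16.8) = 0.0857

0.0857


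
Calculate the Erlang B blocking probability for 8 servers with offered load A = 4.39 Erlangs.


B(N,A) = (A^N/N!) / sum(A^k/k!, k=0..N) with N=8, A=4.39 = 0.044

0.044


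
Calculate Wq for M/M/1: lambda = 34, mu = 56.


rho = 34/56; Wq = rho/(mu - lambda) = 0.0276 hours

0.0276 hours


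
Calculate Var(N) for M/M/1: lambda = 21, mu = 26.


rho = 21/26; Var(N) = rho/(1-rho)^2 = 21.84

21.84


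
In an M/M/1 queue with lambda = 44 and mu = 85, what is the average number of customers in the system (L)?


rho = 44/85; L = rho/(1-rho) = 1.07

1.07


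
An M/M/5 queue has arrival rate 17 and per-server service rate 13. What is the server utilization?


rho = lambda/(c*mu) = 17/(5*13) = 0.2615

0.2615


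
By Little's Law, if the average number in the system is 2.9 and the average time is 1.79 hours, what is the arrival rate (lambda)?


lambda = L / W = 2.9 / 1.79 = 1.62 per hour

1.62 per hour


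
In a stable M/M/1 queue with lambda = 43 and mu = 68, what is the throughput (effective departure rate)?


For a stable queue (lambda < mu), throughput = lambda = 43 per hour

43 per hour


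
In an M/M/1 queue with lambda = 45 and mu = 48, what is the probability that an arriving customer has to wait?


P(wait) = rho = lambda/mu = 45/48 = 0.9375

0.9375


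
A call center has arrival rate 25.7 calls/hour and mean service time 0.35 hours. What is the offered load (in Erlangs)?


Offered load a = lambda * E[S] = 25.7 * 0.35 = 9.0 Erlangs

9.0 Erlangs


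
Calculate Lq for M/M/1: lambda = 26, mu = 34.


rho = 26/34; Lq = rho^2/(1-rho) = 2.49

2.49


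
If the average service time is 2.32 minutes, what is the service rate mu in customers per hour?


mu = 60 / avg_service_time = 60 / 2.32 = 25.86 per hour

25.86 per hour


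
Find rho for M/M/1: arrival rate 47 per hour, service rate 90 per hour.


rho = lambda/mu = 47/90 = 0.5222

0.5222


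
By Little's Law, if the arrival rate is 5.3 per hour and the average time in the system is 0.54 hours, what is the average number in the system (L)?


L = lambda * W = 5.3 * 0.54 = 2.86

2.86


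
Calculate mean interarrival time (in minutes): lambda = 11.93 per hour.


Mean interarrival time = 60/lambda = 60/11.93 = 5.03 minutes

5.03 minutes


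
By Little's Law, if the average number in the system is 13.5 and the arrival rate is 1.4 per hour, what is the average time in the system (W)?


W = L / lambda = 13.5 / 1.4 = 9.6429 hours

9.6429 hours


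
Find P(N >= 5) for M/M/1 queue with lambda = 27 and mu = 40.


P(N >= 5) = rho^5 = (27/40)^5 = 0.1401

0.1401


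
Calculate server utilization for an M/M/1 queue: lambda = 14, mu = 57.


rho = lambda/mu = 14/57 = 0.2456

0.2456


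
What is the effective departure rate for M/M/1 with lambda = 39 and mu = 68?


For a stable queue (lambda < mu), throughput = lambda = 39 per hour

39 per hour


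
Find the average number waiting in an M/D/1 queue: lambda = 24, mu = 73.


M/D/1: Lq = rho^2 / (2*(1-rho)) where rho = 24/73; Lq = 0.08

0.08


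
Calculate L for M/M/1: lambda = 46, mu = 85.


rho = 46/85; L = rho/(1-rho) = 1.18

1.18


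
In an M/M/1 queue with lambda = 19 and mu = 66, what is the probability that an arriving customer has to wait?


P(wait) = rho = lambda/mu = 19/66 = 0.2879

0.2879


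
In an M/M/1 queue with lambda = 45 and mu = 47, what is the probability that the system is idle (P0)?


P0 = 1 - rho = 1 - 45/47 = 0.0426

0.0426


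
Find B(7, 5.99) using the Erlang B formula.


B(N,A) = (A^N/N!) / sum(A^k/k!, k=0..N) with N=7, A=5.99 = 0.1844

0.1844


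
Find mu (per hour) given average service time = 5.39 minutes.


mu = 60 / avg_service_time = 60 / 5.39 = 11.13 per hour

11.13 per hour


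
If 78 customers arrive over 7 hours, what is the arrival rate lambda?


lambda = total arrivals / time = 78 / 7 = 11.14 per hour

11.14 per hour


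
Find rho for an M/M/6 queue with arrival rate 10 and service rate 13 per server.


rho = lambda/(c*mu) = 10/(6*13) = 0.1282

0.1282


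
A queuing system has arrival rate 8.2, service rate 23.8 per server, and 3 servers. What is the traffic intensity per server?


rho = lambda / (c * mu) = 8.2 / (3 * 23.8) = 0.1148

0.1148


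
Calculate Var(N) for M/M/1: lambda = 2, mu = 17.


rho = 2/17; Var(N) = rho/(1-rho)^2 = 0.15

0.15


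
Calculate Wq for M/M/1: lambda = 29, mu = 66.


rho = 29/66; Wq = rho/(mu - lambda) = 0.0119 hours

0.0119 hours


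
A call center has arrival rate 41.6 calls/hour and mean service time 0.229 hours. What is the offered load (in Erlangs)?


Offered load a = lambda * E[S] = 41.6 * 0.229 = 9.53 Erlangs

9.53 Erlangs


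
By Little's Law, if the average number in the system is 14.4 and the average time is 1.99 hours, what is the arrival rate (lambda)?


lambda = L / W = 14.4 / 1.99 = 7.24 per hour

7.24 per hour


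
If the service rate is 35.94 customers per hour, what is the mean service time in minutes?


Mean service time = 60/mu = 60/35.94 = 1.67 minutes

1.67 minutes


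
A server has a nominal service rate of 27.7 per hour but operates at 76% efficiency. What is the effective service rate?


Effective rate = mu * efficiency = 27.7 * 0.76 = 21.05 per hour

21.05 per hour


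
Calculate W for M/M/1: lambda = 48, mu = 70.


W = 1/(mu - lambda) = 1/(70 - 48) = 0.0455 hours

0.0455 hours


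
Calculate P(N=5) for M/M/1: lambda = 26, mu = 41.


rho = 26/41; P(n) = (1-rho)*rho^n = (1-26/41)*(26/41)^5 = 0.0375

0.0375


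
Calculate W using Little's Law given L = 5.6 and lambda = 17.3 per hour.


W = L / lambda = 5.6 / 17.3 = 0.3237 hours

0.3237 hours


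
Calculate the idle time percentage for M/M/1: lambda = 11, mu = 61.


Idle fraction = (1 - rho) * 100 = (1 - 11/61) * 100 = 82.0%

82.0%


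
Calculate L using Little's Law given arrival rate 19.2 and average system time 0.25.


L = lambda * W = 19.2 * 0.25 = 4.8

4.8


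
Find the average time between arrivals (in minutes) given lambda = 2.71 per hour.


Mean interarrival time = 60/lambda = 60/2.71 = 22.14 minutes

22.14 minutes


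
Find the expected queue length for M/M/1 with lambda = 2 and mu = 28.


rho = 2/28; Lq = rho^2/(1-rho) = 0.01

0.01


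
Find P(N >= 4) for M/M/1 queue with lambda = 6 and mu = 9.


P(N >= 4) = rho^4 = (6/9)^4 = 0.1975

0.1975


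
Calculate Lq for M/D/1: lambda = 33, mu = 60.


M/D/1: Lq = rho^2 / (2*(1-rho)) where rho = 33/60; Lq = 0.34

0.34


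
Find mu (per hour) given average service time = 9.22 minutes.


mu = 60 / avg_service_time = 60 / 9.22 = 6.51 per hour

6.51 per hour


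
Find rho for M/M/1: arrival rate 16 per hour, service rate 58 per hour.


rho = lambda/mu = 16/58 = 0.2759

0.2759


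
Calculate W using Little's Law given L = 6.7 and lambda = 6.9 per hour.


W = L / lambda = 6.7 / 6.9 = 0.971 hours

0.971 hours


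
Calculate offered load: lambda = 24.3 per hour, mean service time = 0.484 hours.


Offered load a = lambda * E[S] = 24.3 * 0.484 = 11.76 Erlangs

11.76 Erlangs


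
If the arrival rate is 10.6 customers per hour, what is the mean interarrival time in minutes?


Mean interarrival time = 60/lambda = 60/10.6 = 5.66 minutes

5.66 minutes


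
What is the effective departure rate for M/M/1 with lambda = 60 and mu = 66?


For a stable queue (lambda < mu), throughput = lambda = 60 per hour

60 per hour


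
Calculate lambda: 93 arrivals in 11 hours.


lambda = total arrivals / time = 93 / 11 = 8.45 per hour

8.45 per hour


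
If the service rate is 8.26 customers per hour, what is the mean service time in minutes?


Mean service time = 60/mu = 60/8.26 = 7.26 minutes

7.26 minutes


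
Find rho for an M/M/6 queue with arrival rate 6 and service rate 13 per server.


rho = lambda/(c*mu) = 6/(6*13) = 0.0769

0.0769


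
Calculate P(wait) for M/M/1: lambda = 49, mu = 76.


P(wait) = rho = lambda/mu = 49/76 = 0.6447

0.6447


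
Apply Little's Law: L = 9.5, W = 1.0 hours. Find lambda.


lambda = L / W = 9.5 / 1.0 = 9.5 per hour

9.5 per hour


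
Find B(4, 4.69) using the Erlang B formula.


B(N,A) = (A^N/N!) / sum(A^k/k!, k=0..N) with N=4, A=4.69 = 0.373

0.373


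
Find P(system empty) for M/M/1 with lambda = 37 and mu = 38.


P0 = 1 - rho = 1 - 37/38 = 0.0263

0.0263


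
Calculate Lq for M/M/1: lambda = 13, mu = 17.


rho = 13/17; Lq = rho^2/(1-rho) = 2.49

2.49


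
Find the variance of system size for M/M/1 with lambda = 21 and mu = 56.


rho = 21/56; Var(N) = rho/(1-rho)^2 = 0.96

0.96


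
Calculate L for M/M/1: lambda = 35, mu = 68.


rho = 35/68; L = rho/(1-rho) = 1.06

1.06


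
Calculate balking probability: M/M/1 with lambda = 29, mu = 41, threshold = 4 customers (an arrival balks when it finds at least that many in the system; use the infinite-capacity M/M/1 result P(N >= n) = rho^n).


P(N >= 4) = rho^4 = (29/41)^4 = 0.2503

0.2503


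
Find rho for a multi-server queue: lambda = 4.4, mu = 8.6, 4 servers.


rho = lambda / (c * mu) = 4.4 / (4 * 8.6) = 0.1279

0.1279


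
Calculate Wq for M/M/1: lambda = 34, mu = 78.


rho = 34/78; Wq = rho/(mu - lambda) = 0.0099 hours

0.0099 hours


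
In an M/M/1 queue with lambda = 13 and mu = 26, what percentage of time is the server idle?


Idle fraction = (1 - rho) * 100 = (1 - 13/26) * 100 = 50.0%

50.0%


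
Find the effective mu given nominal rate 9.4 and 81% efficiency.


Effective rate = mu * efficiency = 9.4 * 0.81 = 7.61 per hour

7.61 per hour


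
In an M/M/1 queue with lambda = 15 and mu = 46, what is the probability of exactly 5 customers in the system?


rho = 15/46; P(n) = (1-rho)*rho^n = (1-15/46)*(15/46)^5 = 0.0025

0.0025


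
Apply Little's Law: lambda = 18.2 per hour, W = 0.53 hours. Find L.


L = lambda * W = 18.2 * 0.53 = 9.65

9.65


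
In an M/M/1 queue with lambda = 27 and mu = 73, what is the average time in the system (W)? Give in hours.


W = 1/(mu - lambda) = 1/(73 - 27) = 0.0217 hours

0.0217 hours


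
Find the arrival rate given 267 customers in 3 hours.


lambda = total arrivals / time = 267 / 3 = 89.0 per hour

89.0 per hour


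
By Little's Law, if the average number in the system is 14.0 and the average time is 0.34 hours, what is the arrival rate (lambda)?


lambda = L / W = 14.0 / 0.34 = 41.18 per hour

41.18 per hour


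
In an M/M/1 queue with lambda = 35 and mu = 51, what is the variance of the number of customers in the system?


rho = 35/51; Var(N) = rho/(1-rho)^2 = 6.97

6.97


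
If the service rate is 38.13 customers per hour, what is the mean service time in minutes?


Mean service time = 60/mu = 60/38.13 = 1.57 minutes

1.57 minutes


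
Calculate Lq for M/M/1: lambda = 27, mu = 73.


rho = 27/73; Lq = rho^2/(1-rho) = 0.22

0.22


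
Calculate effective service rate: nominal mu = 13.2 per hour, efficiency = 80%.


Effective rate = mu * efficiency = 13.2 * 0.8 = 10.56 per hour

10.56 per hour


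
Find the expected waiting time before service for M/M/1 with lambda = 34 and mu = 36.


rho = 34/36; Wq = rho/(mu - lambda) = 0.4722 hours

0.4722 hours


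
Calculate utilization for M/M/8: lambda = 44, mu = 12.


rho = lambda/(c*mu) = 44/(8*12) = 0.4583

0.4583


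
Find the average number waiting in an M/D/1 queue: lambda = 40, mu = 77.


M/D/1: Lq = rho^2 / (2*(1-rho)) where rho = 40/77; Lq = 0.28

0.28


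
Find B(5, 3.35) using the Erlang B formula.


B(N,A) = (A^N/N!) / sum(A^k/k!, k=0..N) with N=5, A=3.35 = 0.1407

0.1407


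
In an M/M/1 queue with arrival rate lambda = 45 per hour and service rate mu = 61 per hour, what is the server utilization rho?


rho = lambda/mu = 45/61 = 0.7377

0.7377


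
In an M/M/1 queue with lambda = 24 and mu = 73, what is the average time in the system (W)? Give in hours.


W = 1/(mu - lambda) = 1/(73 - 24) = 0.0204 hours

0.0204 hours


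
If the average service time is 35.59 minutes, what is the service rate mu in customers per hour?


mu = 60 / avg_service_time = 60 / 35.59 = 1.69 per hour

1.69 per hour


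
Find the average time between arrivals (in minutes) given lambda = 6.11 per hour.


Mean interarrival time = 60/lambda = 60/6.11 = 9.82 minutes

9.82 minutes


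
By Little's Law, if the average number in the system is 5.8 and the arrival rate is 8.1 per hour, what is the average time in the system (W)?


W = L / lambda = 5.8 / 8.1 = 0.716 hours

0.716 hours


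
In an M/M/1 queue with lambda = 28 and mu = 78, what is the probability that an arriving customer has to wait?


P(wait) = rho = lambda/mu = 28/78 = 0.359

0.359


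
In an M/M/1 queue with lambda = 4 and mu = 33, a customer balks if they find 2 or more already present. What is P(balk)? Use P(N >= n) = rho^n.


P(N >= 2) = rho^2 = (4/33)^2 = 0.0147

0.0147


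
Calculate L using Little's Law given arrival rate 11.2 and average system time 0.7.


L = lambda * W = 11.2 * 0.7 = 7.84

7.84


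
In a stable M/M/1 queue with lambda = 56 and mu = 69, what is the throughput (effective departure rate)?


For a stable queue (lambda < mu), throughput = lambda = 56 per hour

56 per hour


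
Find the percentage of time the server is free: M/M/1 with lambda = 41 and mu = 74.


Idle fraction = (1 - rho) * 100 = (1 - 41/74) * 100 = 44.6%

44.6%


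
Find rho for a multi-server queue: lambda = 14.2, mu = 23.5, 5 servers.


rho = lambda / (c * mu) = 14.2 / (5 * 23.5) = 0.1209

0.1209


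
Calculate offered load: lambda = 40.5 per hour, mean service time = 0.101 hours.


Offered load a = lambda * E[S] = 40.5 * 0.101 = 4.09 Erlangs

4.09 Erlangs


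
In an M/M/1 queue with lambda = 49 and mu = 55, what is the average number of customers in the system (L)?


rho = 49/55; L = rho/(1-rho) = 8.17

8.17


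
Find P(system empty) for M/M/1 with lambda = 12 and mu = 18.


P0 = 1 - rho = 1 - 12/18 = 0.3333

0.3333


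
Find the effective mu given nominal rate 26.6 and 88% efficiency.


Effective rate = mu * efficiency = 26.6 * 0.88 = 23.41 per hour

23.41 per hour


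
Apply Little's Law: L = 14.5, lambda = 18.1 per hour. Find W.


W = L / lambda = 14.5 / 18.1 = 0.8011 hours

0.8011 hours


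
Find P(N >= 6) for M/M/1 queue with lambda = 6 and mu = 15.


P(N >= 6) = rho^6 = (6/15)^6 = 0.0041

0.0041


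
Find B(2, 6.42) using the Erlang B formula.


B(N,A) = (A^N/N!) / sum(A^k/k!, k=0..N) with N=2, A=6.42 = 0.7353

0.7353


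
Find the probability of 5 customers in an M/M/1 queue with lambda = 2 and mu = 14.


rho = 2/14; P(n) = (1-rho)*rho^n = (1-2/14)*(2/14)^5 = 0.0001

0.0001


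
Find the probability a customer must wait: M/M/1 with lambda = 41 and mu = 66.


P(wait) = rho = lambda/mu = 41/66 = 0.6212

0.6212


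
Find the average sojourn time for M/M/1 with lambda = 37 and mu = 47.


W = 1/(mu - lambda) = 1/(47 - 37) = 0.1 hours

0.1 hours


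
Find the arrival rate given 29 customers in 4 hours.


lambda = total arrivals / time = 29 / 4 = 7.25 per hour

7.25 per hour


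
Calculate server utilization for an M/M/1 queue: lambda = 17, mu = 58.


rho = lambda/mu = 17/58 = 0.2931

0.2931


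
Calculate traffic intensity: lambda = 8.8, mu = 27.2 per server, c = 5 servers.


rho = lambda / (c * mu) = 8.8 / (5 * 27.2) = 0.0647

0.0647


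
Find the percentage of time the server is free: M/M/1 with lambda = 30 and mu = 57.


Idle fraction = (1 - rho) * 100 = (1 - 30/57) * 100 = 47.4%

47.4%


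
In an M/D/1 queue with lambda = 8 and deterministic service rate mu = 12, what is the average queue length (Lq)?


M/D/1: Lq = rho^2 / (2*(1-rho)) where rho = 8/12; Lq = 0.67

0.67


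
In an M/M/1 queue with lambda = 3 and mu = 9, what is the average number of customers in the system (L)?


rho = 3/9; L = rho/(1-rho) = 0.5

0.5


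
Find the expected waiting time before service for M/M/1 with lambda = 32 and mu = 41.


rho = 32/41; Wq = rho/(mu - lambda) = 0.0867 hours

0.0867 hours


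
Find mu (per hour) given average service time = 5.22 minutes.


mu = 60 / avg_service_time = 60 / 5.22 = 11.49 per hour

11.49 per hour


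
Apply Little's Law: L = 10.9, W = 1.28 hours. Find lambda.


lambda = L / W = 10.9 / 1.28 = 8.52 per hour

8.52 per hour


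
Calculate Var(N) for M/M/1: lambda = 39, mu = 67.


rho = 39/67; Var(N) = rho/(1-rho)^2 = 3.33

3.33


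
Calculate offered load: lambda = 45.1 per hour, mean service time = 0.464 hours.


Offered load a = lambda * E[S] = 45.1 * 0.464 = 20.93 Erlangs

20.93 Erlangs


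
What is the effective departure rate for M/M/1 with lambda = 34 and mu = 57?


For a stable queue (lambda < mu), throughput = lambda = 34 per hour

34 per hour


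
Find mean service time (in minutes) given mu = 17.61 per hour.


Mean service time = 60/mu = 60/17.61 = 3.41 minutes

3.41 minutes


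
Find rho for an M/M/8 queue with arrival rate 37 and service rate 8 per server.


rho = lambda/(c*mu) = 37/(8*8) = 0.5781

0.5781


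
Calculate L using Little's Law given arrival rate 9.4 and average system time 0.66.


L = lambda * W = 9.4 * 0.66 = 6.2

6.2


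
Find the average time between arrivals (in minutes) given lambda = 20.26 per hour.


Mean interarrival time = 60/lambda = 60/20.26 = 2.96 minutes

2.96 minutes


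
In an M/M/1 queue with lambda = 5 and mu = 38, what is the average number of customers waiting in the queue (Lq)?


rho = 5/38; Lq = rho^2/(1-rho) = 0.02

0.02


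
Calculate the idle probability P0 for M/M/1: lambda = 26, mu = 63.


P0 = 1 - rho = 1 - 26/63 = 0.5873

0.5873


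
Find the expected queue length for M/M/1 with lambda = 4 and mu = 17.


rho = 4/17; Lq = rho^2/(1-rho) = 0.07

0.07


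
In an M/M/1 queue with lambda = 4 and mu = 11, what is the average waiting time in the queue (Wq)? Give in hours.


rho = 4/11; Wq = rho/(mu - lambda) = 0.0519 hours

0.0519 hours


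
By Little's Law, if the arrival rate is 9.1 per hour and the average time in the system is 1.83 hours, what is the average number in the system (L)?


L = lambda * W = 9.1 * 1.83 = 16.65

16.65


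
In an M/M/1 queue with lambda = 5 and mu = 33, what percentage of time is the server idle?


Idle fraction = (1 - rho) * 100 = (1 - 5/33) * 100 = 84.8%

84.8%


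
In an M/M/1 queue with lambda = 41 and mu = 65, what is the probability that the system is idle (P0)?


P0 = 1 - rho = 1 - 41/65 = 0.3692

0.3692


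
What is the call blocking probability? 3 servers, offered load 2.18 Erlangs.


B(N,A) = (A^N/N!) / sum(A^k/k!, k=0..N) with N=3, A=2.18 = 0.2371

0.2371


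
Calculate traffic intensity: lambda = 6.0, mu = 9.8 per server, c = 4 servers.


rho = lambda / (c * mu) = 6.0 / (4 * 9.8) = 0.1531

0.1531


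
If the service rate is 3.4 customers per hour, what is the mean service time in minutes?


Mean service time = 60/mu = 60/3.4 = 17.65 minutes

17.65 minutes


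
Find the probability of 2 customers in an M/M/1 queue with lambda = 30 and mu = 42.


rho = 30/42; P(n) = (1-rho)*rho^n = (1-30/42)*(30/42)^2 = 0.1458

0.1458


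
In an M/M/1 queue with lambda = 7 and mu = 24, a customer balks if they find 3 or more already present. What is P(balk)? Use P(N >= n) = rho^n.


P(N >= 3) = rho^3 = (7/24)^3 = 0.0248

0.0248


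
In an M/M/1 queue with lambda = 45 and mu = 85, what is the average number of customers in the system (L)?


rho = 45/85; L = rho/(1-rho) = 1.13

1.13


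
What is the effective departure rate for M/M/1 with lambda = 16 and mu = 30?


For a stable queue (lambda < mu), throughput = lambda = 16 per hour

16 per hour


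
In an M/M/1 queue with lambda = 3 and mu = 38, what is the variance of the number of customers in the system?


rho = 3/38; Var(N) = rho/(1-rho)^2 = 0.09

0.09


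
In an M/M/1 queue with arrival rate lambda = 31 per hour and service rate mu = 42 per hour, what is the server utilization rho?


rho = lambda/mu = 31/42 = 0.7381

0.7381


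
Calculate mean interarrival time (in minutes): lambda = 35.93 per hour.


Mean interarrival time = 60/lambda = 60/35.93 = 1.67 minutes

1.67 minutes


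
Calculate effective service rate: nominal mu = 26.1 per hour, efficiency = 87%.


Effective rate = mu * efficiency = 26.1 * 0.87 = 22.71 per hour

22.71 per hour


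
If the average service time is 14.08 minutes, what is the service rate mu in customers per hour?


mu = 60 / avg_service_time = 60 / 14.08 = 4.26 per hour

4.26 per hour


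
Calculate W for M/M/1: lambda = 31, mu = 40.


W = 1/(mu - lambda) = 1/(40 - 31) = 0.1111 hours

0.1111 hours


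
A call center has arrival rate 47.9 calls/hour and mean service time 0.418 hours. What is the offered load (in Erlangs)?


Offered load a = lambda * E[S] = 47.9 * 0.418 = 20.02 Erlangs

20.02 Erlangs


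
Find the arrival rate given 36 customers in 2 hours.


lambda = total arrivals / time = 36 / 2 = 18.0 per hour

18.0 per hour


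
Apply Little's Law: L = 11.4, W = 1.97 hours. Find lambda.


lambda = L / W = 11.4 / 1.97 = 5.79 per hour

5.79 per hour


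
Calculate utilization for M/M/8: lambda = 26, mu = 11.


rho = lambda/(c*mu) = 26/(8*11) = 0.2955

0.2955


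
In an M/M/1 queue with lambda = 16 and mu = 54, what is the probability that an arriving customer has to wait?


P(wait) = rho = lambda/mu = 16/54 = 0.2963

0.2963


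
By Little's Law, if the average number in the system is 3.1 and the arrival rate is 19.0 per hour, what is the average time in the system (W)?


W = L / lambda = 3.1 / 19.0 = 0.1632 hours

0.1632 hours


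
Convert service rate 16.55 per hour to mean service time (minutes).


Mean service time = 60/mu = 60/16.55 = 3.63 minutes

3.63 minutes


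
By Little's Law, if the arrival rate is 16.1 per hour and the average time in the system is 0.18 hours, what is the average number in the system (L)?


L = lambda * W = 16.1 * 0.18 = 2.9

2.9


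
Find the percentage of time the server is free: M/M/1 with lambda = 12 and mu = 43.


Idle fraction = (1 - rho) * 100 = (1 - 12/43) * 100 = 72.1%

72.1%


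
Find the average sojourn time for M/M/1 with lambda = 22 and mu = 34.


W = 1/(mu - lambda) = 1/(34 - 22) = 0.0833 hours

0.0833 hours


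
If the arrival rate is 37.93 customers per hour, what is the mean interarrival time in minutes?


Mean interarrival time = 60/lambda = 60/37.93 = 1.58 minutes

1.58 minutes


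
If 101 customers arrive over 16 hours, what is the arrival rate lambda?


lambda = total arrivals / time = 101 / 16 = 6.31 per hour

6.31 per hour


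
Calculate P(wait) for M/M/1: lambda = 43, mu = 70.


P(wait) = rho = lambda/mu = 43/70 = 0.6143

0.6143


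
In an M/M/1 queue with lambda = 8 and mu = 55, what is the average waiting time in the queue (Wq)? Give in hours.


rho = 8/55; Wq = rho/(mu - lambda) = 0.0031 hours

0.0031 hours
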